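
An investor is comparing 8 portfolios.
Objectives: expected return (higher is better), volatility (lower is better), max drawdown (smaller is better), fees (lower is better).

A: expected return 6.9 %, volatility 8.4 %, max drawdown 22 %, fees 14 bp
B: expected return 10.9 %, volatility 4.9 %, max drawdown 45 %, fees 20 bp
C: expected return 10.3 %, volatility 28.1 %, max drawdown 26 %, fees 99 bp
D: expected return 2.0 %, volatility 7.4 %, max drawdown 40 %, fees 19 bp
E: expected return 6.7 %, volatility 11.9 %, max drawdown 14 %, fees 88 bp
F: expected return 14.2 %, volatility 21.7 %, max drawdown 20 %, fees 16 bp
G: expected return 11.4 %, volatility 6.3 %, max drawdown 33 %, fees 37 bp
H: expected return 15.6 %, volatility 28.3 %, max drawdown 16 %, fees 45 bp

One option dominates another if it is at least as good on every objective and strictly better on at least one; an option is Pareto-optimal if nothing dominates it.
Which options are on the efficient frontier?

A: not dominated (best fees).
B: not dominated (best volatility).
C: dominated by F (expected return 14.2≥10.3, volatility 21.7≤28.1, max drawdown 20≤26, fees 16≤99).
D: not dominated.
E: not dominated (best max drawdown).
F: not dominated.
G: not dominated.
H: not dominated (best expected return).

A, B, D, E, F, G, H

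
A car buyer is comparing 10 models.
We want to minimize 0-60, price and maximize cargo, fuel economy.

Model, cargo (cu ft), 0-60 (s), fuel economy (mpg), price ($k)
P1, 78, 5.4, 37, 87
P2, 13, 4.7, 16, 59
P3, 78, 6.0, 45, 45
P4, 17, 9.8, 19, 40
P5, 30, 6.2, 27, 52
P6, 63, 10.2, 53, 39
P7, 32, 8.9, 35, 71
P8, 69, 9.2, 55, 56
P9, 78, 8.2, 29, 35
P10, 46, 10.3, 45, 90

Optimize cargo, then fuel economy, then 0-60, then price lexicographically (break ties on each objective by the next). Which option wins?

First maximize cargo: best is 78, kept {P1, P3, P9}.
Then maximize fuel economy: best is 45, kept {P3}.

P3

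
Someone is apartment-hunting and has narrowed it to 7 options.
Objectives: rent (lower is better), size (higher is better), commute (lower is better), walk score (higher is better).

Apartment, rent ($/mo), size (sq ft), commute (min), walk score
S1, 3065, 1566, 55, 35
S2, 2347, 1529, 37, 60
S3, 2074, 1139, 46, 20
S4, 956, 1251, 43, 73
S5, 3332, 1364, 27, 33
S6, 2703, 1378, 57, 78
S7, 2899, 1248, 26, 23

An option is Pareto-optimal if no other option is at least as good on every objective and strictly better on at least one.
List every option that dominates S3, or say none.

S4: rent 956≤2074, size 1251≥1139, commute 43≤46, walk score 73≥20 — dominates S3.
Others (S1, S2, S5, S6, S7) are each worse than S3 on at least one objective.

S4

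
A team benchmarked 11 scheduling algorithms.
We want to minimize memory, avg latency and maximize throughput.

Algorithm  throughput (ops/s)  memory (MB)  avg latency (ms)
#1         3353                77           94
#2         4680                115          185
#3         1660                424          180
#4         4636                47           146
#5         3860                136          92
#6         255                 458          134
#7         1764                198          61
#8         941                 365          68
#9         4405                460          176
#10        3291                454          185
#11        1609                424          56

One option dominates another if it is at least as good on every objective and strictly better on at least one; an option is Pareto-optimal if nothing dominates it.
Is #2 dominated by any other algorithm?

#1: worse on throughput (3353 vs 4680).
#3: worse on throughput (1660 vs 4680).
#4: worse on throughput (4636 vs 4680).
#5: worse on throughput (3860 vs 4680).
#6: worse on throughput (255 vs 4680).
#7: worse on throughput (1764 vs 4680).
#8: worse on throughput (941 vs 4680).
#9: worse on throughput (4405 vs 4680).
#10: worse on throughput (3291 vs 4680).
#11: worse on throughput (1609 vs 4680).
No option is at least as good as #2 on every objective and strictly better on one.

No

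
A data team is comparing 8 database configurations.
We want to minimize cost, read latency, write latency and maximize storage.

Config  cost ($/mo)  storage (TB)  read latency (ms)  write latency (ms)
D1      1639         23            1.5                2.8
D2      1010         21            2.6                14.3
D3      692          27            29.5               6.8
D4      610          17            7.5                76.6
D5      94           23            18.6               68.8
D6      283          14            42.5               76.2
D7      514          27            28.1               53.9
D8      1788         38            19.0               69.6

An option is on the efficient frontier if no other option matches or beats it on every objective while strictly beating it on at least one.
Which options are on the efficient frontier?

D1, D2, D3, D4, D5, D7, D8

D1: not dominated (best read latency).
D2: not dominated.
D3: not dominated.
D4: not dominated.
D5: not dominated (best cost).
D6: dominated by D5 (cost 94≤283, storage 23≥14, read latency 18.6≤42.5, write latency 68.8≤76.2).
D7: not dominated.
D8: not dominated (best storage).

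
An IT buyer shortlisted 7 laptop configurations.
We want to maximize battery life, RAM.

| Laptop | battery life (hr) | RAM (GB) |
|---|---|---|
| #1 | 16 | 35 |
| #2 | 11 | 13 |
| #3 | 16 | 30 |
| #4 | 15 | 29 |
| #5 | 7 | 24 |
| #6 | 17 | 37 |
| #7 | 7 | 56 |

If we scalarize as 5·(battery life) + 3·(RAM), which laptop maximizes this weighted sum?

#1: 5·16 + 3·35 = 185
#2: 5·11 + 3·13 = 94
#3: 5·16 + 3·30 = 170
#4: 5·15 + 3·29 = 162
#5: 5·7 + 3·24 = 107
#6: 5·17 + 3·37 = 196
#7: 5·7 + 3·56 = 203
Highest: #7 at 203.

#7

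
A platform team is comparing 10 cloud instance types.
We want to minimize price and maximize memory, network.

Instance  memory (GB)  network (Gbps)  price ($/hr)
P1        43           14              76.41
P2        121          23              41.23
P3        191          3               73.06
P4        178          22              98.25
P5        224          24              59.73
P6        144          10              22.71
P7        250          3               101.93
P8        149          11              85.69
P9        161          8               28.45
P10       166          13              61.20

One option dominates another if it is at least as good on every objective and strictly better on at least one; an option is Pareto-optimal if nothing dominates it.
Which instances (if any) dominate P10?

P5: memory 224≥166, network 24≥13, price 59.73≤61.20 — dominates P10.
Others (P1, P2, P3, P4, P6, P7, P8, P9) are each worse than P10 on at least one objective.

P5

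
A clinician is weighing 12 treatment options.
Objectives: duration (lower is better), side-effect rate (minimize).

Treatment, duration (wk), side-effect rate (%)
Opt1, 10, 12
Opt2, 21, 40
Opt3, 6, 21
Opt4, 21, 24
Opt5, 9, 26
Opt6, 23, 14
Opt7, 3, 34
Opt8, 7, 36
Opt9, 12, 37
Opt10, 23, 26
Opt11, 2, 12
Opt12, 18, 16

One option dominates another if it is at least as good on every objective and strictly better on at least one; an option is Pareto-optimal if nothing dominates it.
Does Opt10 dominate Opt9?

Opt10 vs Opt9: Opt10 is worse on duration (23 vs 12), so it does not dominate Opt9.

No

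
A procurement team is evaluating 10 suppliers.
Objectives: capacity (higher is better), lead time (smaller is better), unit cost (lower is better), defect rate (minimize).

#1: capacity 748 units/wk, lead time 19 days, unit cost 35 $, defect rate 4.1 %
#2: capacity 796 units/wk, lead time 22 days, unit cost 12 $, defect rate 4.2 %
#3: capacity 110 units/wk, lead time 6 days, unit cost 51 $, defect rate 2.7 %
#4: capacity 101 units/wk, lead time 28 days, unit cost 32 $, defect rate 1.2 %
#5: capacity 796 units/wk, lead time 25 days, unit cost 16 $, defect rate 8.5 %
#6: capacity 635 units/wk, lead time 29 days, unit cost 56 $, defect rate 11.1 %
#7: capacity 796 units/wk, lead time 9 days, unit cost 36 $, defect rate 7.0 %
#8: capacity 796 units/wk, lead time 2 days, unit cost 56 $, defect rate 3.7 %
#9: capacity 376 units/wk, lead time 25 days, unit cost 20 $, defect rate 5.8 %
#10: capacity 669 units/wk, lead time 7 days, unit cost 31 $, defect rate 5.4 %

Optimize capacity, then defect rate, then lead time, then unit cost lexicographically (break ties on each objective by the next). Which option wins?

First maximize capacity: best is 796, kept {#2, #5, #7, #8}.
Then minimize defect rate: best is 3.7, kept {#8}.

#8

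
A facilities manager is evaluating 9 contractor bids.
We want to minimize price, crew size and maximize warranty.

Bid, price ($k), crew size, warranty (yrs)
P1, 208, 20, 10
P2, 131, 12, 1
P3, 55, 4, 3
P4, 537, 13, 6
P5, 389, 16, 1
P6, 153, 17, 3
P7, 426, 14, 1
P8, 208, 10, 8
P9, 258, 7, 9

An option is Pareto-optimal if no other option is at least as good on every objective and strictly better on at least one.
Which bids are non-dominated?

P1: not dominated (best warranty).
P2: dominated by P3 (price 55≤131, crew size 4≤12, warranty 3≥1).
P3: not dominated (best price).
P4: dominated by P8 (price 208≤537, crew size 10≤13, warranty 8≥6).
P5: dominated by P2 (price 131≤389, crew size 12≤16, warranty 1≥1).
P6: dominated by P3 (price 55≤153, crew size 4≤17, warranty 3≥3).
P7: dominated by P2 (price 131≤426, crew size 12≤14, warranty 1≥1).
P8: not dominated.
P9: not dominated.

P1, P3, P8, P9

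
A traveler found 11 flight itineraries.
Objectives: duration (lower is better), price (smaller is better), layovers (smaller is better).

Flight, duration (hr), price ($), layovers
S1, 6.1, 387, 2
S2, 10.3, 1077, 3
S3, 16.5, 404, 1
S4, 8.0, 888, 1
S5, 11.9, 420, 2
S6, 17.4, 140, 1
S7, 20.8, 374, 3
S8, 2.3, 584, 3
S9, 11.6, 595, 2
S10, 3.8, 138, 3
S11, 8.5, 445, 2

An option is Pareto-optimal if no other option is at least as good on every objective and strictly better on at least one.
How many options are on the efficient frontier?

6

S1: not dominated.
S2: dominated by S1 (duration 6.1≤10.3, price 387≤1077, layovers 2≤3).
S3: not dominated.
S4: not dominated.
S5: dominated by S1 (duration 6.1≤11.9, price 387≤420, layovers 2≤2).
S6: not dominated.
S7: dominated by S6 (duration 17.4≤20.8, price 140≤374, layovers 1≤3).
S8: not dominated (best duration).
S9: dominated by S1 (duration 6.1≤11.6, price 387≤595, layovers 2≤2).
S10: not dominated (best price).
S11: dominated by S1 (duration 6.1≤8.5, price 387≤445, layovers 2≤2).
Pareto-optimal: S1, S3, S4, S6, S8, S10 → 6.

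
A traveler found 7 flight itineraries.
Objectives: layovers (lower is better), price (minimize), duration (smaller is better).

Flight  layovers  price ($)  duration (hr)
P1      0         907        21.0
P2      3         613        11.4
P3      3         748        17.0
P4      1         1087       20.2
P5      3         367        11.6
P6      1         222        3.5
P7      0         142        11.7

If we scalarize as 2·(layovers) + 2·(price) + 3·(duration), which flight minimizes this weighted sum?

P1: 2·0 + 2·907 + 3·21.0 = 1877.0
P2: 2·3 + 2·613 + 3·11.4 = 1266.2
P3: 2·3 + 2·748 + 3·17.0 = 1553.0
P4: 2·1 + 2·1087 + 3·20.2 = 2236.6
P5: 2·3 + 2·367 + 3·11.6 = 774.8
P6: 2·1 + 2·222 + 3·3.5 = 456.5
P7: 2·0 + 2·142 + 3·11.7 = 319.1
Lowest: P7 at 319.1.

P7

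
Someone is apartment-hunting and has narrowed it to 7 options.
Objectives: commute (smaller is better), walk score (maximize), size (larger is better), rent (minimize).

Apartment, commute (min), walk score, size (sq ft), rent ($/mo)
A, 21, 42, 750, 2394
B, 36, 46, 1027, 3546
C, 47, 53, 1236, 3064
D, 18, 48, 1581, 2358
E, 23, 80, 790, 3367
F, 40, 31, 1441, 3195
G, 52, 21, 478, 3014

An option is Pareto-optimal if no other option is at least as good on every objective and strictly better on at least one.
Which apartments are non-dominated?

C, D, E

A: dominated by D (commute 18≤21, walk score 48≥42, size 1581≥750, rent 2358≤2394).
B: dominated by D (commute 18≤36, walk score 48≥46, size 1581≥1027, rent 2358≤3546).
C: not dominated.
D: not dominated (best commute).
E: not dominated (best walk score).
F: dominated by D (commute 18≤40, walk score 48≥31, size 1581≥1441, rent 2358≤3195).
G: dominated by A (commute 21≤52, walk score 42≥21, size 750≥478, rent 2394≤3014).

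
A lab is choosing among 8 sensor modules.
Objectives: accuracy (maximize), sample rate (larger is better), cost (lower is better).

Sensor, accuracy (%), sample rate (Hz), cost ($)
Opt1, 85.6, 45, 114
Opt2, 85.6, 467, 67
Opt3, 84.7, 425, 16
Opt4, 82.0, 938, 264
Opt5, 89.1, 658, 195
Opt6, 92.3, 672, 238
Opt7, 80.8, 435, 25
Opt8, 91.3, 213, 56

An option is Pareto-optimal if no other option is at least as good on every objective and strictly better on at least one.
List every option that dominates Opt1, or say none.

Opt2: accuracy 85.6≥85.6, sample rate 467≥45, cost 67≤114 — dominates Opt1.
Opt8: accuracy 91.3≥85.6, sample rate 213≥45, cost 56≤114 — dominates Opt1.
Others (Opt3, Opt4, Opt5, Opt6, Opt7) are each worse than Opt1 on at least one objective.

Opt2, Opt8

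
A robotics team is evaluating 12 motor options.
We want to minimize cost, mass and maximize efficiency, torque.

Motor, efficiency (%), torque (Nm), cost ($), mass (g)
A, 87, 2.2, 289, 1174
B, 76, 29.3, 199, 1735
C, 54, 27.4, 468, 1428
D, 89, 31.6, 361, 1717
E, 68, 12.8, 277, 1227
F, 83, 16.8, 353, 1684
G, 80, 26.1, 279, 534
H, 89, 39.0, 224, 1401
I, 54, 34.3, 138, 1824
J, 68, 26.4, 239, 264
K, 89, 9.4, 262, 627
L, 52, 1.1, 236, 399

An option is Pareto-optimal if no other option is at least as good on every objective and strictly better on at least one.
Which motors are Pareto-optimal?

B, G, H, I, J, K, L

A: dominated by K (efficiency 89≥87, torque 9.4≥2.2, cost 262≤289, mass 627≤1174).
B: not dominated.
C: dominated by H (efficiency 89≥54, torque 39.0≥27.4, cost 224≤468, mass 1401≤1428).
D: dominated by H (efficiency 89≥89, torque 39.0≥31.6, cost 224≤361, mass 1401≤1717).
E: dominated by J (efficiency 68≥68, torque 26.4≥12.8, cost 239≤277, mass 264≤1227).
F: dominated by H (efficiency 89≥83, torque 39.0≥16.8, cost 224≤353, mass 1401≤1684).
G: not dominated.
H: not dominated (best torque).
I: not dominated (best cost).
J: not dominated (best mass).
K: not dominated.
L: not dominated.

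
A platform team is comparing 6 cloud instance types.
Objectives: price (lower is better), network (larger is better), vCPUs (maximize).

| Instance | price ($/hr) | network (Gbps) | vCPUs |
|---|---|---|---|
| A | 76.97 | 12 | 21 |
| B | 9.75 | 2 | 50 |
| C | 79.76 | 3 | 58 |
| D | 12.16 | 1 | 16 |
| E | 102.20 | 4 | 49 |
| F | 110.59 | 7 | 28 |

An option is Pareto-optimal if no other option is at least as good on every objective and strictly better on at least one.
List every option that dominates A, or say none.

B: worse on network (2 vs 12).
C: worse on price (79.76 vs 76.97).
D: worse on network (1 vs 12).
E: worse on price (102.20 vs 76.97).
F: worse on price (110.59 vs 76.97).
No option dominates A.

none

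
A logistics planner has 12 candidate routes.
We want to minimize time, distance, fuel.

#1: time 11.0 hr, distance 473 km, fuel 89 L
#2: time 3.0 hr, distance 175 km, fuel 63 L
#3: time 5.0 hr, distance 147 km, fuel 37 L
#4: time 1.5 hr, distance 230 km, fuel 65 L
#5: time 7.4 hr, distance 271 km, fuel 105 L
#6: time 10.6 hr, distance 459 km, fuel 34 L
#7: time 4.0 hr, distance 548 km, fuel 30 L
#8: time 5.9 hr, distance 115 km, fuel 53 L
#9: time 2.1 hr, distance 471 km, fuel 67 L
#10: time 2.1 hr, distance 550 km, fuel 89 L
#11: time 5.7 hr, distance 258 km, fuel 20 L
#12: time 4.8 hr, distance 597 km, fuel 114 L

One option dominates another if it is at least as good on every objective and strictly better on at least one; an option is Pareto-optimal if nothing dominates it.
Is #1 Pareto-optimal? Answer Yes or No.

No

#2 vs #1: time 3.0≤11.0, distance 175≤473, fuel 63≤89 — #2 is at least as good on every objective and strictly better on at least one, so #2 dominates #1.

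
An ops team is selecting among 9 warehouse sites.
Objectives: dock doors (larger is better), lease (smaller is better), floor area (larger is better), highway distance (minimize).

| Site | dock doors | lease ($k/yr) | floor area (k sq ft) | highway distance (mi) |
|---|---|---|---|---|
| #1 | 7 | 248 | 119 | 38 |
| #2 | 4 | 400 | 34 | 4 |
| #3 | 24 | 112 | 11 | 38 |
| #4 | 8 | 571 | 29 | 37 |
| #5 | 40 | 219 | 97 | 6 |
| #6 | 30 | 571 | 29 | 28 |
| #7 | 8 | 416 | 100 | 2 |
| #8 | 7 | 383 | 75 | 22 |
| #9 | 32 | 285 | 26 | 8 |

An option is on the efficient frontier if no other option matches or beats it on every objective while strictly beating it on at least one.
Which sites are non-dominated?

#1: not dominated (best floor area).
#2: not dominated.
#3: not dominated (best lease).
#4: dominated by #5 (dock doors 40≥8, lease 219≤571, floor area 97≥29, highway distance 6≤37).
#5: not dominated (best dock doors).
#6: dominated by #5 (dock doors 40≥30, lease 219≤571, floor area 97≥29, highway distance 6≤28).
#7: not dominated (best highway distance).
#8: dominated by #5 (dock doors 40≥7, lease 219≤383, floor area 97≥75, highway distance 6≤22).
#9: dominated by #5 (dock doors 40≥32, lease 219≤285, floor area 97≥26, highway distance 6≤8).

#1, #2, #3, #5, #7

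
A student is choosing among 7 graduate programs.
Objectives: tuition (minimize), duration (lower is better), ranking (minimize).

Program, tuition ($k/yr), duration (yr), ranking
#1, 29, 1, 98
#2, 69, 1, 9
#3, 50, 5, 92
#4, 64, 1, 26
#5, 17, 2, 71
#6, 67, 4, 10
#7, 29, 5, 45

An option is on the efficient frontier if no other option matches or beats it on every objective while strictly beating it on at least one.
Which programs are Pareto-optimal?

#1: not dominated.
#2: not dominated (best ranking).
#3: dominated by #5 (tuition 17≤50, duration 2≤5, ranking 71≤92).
#4: not dominated.
#5: not dominated (best tuition).
#6: not dominated.
#7: not dominated.

#1, #2, #4, #5, #6, #7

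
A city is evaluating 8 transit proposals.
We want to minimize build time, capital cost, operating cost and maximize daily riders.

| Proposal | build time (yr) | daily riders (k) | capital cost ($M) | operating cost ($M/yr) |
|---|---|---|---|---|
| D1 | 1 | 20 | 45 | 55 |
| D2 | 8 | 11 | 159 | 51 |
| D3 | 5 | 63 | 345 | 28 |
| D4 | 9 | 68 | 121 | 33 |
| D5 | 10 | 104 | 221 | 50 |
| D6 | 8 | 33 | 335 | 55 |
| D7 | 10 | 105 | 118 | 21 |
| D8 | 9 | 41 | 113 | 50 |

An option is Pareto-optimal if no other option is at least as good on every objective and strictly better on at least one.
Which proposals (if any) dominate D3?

none

D1: worse on daily riders (20 vs 63).
D2: worse on build time (8 vs 5).
D4: worse on build time (9 vs 5).
D5: worse on build time (10 vs 5).
D6: worse on build time (8 vs 5).
D7: worse on build time (10 vs 5).
D8: worse on build time (9 vs 5).
No option dominates D3.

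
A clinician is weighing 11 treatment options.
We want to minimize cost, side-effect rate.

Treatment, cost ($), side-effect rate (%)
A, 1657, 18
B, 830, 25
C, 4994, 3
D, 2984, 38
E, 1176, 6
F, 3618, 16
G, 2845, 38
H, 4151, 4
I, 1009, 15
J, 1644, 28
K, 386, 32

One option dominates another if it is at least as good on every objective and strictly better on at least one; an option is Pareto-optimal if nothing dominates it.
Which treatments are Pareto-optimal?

B, C, E, H, I, K

A: dominated by E (cost 1176≤1657, side-effect rate 6≤18).
B: not dominated.
C: not dominated (best side-effect rate).
D: dominated by A (cost 1657≤2984, side-effect rate 18≤38).
E: not dominated.
F: dominated by E (cost 1176≤3618, side-effect rate 6≤16).
G: dominated by A (cost 1657≤2845, side-effect rate 18≤38).
H: not dominated.
I: not dominated.
J: dominated by B (cost 830≤1644, side-effect rate 25≤28).
K: not dominated (best cost).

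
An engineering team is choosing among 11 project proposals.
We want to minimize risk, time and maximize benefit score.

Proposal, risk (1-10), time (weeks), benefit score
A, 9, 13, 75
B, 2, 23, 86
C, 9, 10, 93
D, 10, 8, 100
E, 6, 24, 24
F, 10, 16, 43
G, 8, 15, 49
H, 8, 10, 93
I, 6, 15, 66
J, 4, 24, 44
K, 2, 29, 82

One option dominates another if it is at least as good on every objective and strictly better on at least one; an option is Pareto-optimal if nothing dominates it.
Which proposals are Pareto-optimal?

A: dominated by C (risk 9≤9, time 10≤13, benefit score 93≥75).
B: not dominated.
C: dominated by H (risk 8≤9, time 10≤10, benefit score 93≥93).
D: not dominated (best time).
E: dominated by B (risk 2≤6, time 23≤24, benefit score 86≥24).
F: dominated by A (risk 9≤10, time 13≤16, benefit score 75≥43).
G: dominated by H (risk 8≤8, time 10≤15, benefit score 93≥49).
H: not dominated.
I: not dominated.
J: dominated by B (risk 2≤4, time 23≤24, benefit score 86≥44).
K: dominated by B (risk 2≤2, time 23≤29, benefit score 86≥82).

B, D, H, I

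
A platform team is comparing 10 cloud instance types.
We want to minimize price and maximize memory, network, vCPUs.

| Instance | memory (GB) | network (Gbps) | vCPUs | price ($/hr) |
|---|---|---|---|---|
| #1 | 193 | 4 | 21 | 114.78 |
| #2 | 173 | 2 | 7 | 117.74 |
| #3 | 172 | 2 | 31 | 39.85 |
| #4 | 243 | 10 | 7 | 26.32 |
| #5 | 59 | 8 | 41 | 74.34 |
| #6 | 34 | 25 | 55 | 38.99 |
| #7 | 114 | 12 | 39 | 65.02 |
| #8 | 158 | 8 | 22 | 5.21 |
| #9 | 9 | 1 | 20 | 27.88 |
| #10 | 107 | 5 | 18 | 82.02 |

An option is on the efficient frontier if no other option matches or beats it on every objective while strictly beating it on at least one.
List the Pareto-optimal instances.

#1, #3, #4, #5, #6, #7, #8

#1: not dominated.
#2: dominated by #1 (memory 193≥173, network 4≥2, vCPUs 21≥7, price 114.78≤117.74).
#3: not dominated.
#4: not dominated (best memory).
#5: not dominated.
#6: not dominated (best network).
#7: not dominated.
#8: not dominated (best price).
#9: dominated by #8 (memory 158≥9, network 8≥1, vCPUs 22≥20, price 5.21≤27.88).
#10: dominated by #7 (memory 114≥107, network 12≥5, vCPUs 39≥18, price 65.02≤82.02).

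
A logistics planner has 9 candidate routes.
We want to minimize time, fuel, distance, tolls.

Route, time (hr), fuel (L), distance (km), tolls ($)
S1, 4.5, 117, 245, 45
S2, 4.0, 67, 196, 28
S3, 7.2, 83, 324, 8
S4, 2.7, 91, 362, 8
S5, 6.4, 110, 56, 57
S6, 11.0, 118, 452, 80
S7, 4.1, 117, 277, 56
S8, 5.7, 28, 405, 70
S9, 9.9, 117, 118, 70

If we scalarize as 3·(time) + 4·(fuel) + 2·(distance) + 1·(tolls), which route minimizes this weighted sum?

S1: 3·4.5 + 4·117 + 2·245 + 1·45 = 1016.5
S2: 3·4.0 + 4·67 + 2·196 + 1·28 = 700.0
S3: 3·7.2 + 4·83 + 2·324 + 1·8 = 1009.6
S4: 3·2.7 + 4·91 + 2·362 + 1·8 = 1104.1
S5: 3·6.4 + 4·110 + 2·56 + 1·57 = 628.2
S6: 3·11.0 + 4·118 + 2·452 + 1·80 = 1489.0
S7: 3·4.1 + 4·117 + 2·277 + 1·56 = 1090.3
S8: 3·5.7 + 4·28 + 2·405 + 1·70 = 1009.1
S9: 3·9.9 + 4·117 + 2·118 + 1·70 = 803.7
Lowest: S5 at 628.2.

S5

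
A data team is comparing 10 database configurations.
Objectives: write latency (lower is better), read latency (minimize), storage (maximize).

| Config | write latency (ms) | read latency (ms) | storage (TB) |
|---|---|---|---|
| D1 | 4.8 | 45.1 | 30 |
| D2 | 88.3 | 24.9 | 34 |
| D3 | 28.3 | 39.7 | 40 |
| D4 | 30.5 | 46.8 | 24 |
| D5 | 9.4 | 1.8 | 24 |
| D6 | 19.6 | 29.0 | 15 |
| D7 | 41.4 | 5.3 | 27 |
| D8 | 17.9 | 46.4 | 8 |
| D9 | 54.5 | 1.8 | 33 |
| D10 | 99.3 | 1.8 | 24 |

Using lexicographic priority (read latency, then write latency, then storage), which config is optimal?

First minimize read latency: best is 1.8, kept {D5, D9, D10}.
Then minimize write latency: best is 9.4, kept {D5}.

D5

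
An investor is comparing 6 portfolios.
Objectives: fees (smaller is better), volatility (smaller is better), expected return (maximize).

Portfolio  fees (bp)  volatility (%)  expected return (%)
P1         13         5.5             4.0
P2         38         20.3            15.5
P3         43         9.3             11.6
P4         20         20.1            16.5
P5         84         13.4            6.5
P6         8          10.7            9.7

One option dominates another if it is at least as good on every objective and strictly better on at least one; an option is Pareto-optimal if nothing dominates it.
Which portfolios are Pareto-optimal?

P1: not dominated (best volatility).
P2: dominated by P4 (fees 20≤38, volatility 20.1≤20.3, expected return 16.5≥15.5).
P3: not dominated.
P4: not dominated (best expected return).
P5: dominated by P3 (fees 43≤84, volatility 9.3≤13.4, expected return 11.6≥6.5).
P6: not dominated (best fees).

P1, P3, P4, P6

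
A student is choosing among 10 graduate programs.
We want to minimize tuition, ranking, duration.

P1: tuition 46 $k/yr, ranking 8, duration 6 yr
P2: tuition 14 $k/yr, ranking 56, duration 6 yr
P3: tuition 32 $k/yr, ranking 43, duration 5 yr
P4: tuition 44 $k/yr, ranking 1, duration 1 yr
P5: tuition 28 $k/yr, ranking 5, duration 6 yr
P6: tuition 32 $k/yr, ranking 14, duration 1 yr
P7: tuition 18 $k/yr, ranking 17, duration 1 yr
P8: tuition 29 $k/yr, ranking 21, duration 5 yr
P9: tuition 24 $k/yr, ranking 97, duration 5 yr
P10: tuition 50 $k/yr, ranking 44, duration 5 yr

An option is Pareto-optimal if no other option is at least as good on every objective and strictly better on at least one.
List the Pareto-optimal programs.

P2, P4, P5, P6, P7

P1: dominated by P4 (tuition 44≤46, ranking 1≤8, duration 1≤6).
P2: not dominated (best tuition).
P3: dominated by P6 (tuition 32≤32, ranking 14≤43, duration 1≤5).
P4: not dominated (best ranking).
P5: not dominated.
P6: not dominated.
P7: not dominated.
P8: dominated by P7 (tuition 18≤29, ranking 17≤21, duration 1≤5).
P9: dominated by P7 (tuition 18≤24, ranking 17≤97, duration 1≤5).
P10: dominated by P3 (tuition 32≤50, ranking 43≤44, duration 5≤5).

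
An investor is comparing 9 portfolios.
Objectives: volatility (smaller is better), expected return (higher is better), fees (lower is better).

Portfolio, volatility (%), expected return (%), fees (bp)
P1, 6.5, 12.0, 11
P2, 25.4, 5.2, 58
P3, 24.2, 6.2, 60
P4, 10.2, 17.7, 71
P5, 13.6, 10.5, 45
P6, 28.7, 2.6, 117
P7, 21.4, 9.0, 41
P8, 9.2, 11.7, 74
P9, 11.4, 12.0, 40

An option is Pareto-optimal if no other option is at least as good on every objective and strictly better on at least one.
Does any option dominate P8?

P1 vs P8: volatility 6.5≤9.2, expected return 12.0≥11.7, fees 11≤74 — P1 is at least as good on every objective and strictly better on at least one, so P1 dominates P8.

Yes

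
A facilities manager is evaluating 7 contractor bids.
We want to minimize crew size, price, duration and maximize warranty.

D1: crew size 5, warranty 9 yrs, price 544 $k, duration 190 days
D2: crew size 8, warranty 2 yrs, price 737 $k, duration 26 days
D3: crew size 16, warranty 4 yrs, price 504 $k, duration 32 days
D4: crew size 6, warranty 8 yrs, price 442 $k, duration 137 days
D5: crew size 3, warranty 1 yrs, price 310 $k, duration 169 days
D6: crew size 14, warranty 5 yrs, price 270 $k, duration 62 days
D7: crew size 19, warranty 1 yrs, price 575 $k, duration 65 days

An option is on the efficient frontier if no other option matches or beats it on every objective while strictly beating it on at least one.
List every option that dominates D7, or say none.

D3, D6

D3: crew size 16≤19, warranty 4≥1, price 504≤575, duration 32≤65 — dominates D7.
D6: crew size 14≤19, warranty 5≥1, price 270≤575, duration 62≤65 — dominates D7.
Others (D1, D2, D4, D5) are each worse than D7 on at least one objective.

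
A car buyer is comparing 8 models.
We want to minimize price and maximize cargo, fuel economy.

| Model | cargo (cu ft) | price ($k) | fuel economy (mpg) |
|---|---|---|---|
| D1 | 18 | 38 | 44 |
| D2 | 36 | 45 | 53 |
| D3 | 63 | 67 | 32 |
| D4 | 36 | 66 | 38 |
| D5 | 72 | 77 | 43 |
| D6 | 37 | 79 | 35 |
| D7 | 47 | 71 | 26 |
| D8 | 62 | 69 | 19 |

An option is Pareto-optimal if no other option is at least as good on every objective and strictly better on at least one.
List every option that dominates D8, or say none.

D3: cargo 63≥62, price 67≤69, fuel economy 32≥19 — dominates D8.
Others (D1, D2, D4, D5, D6, D7) are each worse than D8 on at least one objective.

D3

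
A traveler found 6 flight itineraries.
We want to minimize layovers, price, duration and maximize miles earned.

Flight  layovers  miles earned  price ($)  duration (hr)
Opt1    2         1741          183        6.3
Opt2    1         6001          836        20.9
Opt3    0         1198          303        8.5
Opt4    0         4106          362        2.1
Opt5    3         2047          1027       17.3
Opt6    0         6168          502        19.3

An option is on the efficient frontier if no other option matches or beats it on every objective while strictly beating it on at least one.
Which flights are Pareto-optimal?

Opt1: not dominated (best price).
Opt2: dominated by Opt6 (layovers 0≤1, miles earned 6168≥6001, price 502≤836, duration 19.3≤20.9).
Opt3: not dominated.
Opt4: not dominated (best duration).
Opt5: dominated by Opt4 (layovers 0≤3, miles earned 4106≥2047, price 362≤1027, duration 2.1≤17.3).
Opt6: not dominated (best miles earned).

Opt1, Opt3, Opt4, Opt6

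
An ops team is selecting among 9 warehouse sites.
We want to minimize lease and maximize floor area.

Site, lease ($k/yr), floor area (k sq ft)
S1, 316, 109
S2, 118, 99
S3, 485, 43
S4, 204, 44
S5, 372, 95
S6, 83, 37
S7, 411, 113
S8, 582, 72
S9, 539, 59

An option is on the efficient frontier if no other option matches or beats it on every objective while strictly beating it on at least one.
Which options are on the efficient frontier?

S1: not dominated.
S2: not dominated.
S3: dominated by S1 (lease 316≤485, floor area 109≥43).
S4: dominated by S2 (lease 118≤204, floor area 99≥44).
S5: dominated by S1 (lease 316≤372, floor area 109≥95).
S6: not dominated (best lease).
S7: not dominated (best floor area).
S8: dominated by S1 (lease 316≤582, floor area 109≥72).
S9: dominated by S1 (lease 316≤539, floor area 109≥59).

S1, S2, S6, S7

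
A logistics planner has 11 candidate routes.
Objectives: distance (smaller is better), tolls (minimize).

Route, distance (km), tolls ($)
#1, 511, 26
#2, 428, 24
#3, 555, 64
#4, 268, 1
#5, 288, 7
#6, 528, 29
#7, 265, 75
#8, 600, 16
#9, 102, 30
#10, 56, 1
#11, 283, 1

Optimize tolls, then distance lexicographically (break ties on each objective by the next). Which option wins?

#10

First minimize tolls: best is 1, kept {#4, #10, #11}.
Then minimize distance: best is 56, kept {#10}.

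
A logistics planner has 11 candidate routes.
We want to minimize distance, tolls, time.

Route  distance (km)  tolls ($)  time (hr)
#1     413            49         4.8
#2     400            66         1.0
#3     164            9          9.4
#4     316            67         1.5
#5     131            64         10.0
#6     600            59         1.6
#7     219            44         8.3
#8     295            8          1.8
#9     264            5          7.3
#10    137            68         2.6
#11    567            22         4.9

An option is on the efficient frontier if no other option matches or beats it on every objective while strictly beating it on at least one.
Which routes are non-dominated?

#1: dominated by #8 (distance 295≤413, tolls 8≤49, time 1.8≤4.8).
#2: not dominated (best time).
#3: not dominated.
#4: not dominated.
#5: not dominated (best distance).
#6: not dominated.
#7: not dominated.
#8: not dominated.
#9: not dominated (best tolls).
#10: not dominated.
#11: dominated by #8 (distance 295≤567, tolls 8≤22, time 1.8≤4.9).

#2, #3, #4, #5, #6, #7, #8, #9, #10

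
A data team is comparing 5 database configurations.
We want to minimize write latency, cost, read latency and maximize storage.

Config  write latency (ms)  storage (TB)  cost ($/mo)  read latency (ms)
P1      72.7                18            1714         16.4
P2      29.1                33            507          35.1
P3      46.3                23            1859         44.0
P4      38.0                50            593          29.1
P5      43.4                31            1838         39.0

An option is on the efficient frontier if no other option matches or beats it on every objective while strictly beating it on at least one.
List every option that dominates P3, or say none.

P2, P4, P5

P2: write latency 29.1≤46.3, storage 33≥23, cost 507≤1859, read latency 35.1≤44.0 — dominates P3.
P4: write latency 38.0≤46.3, storage 50≥23, cost 593≤1859, read latency 29.1≤44.0 — dominates P3.
P5: write latency 43.4≤46.3, storage 31≥23, cost 1838≤1859, read latency 39.0≤44.0 — dominates P3.
Others (P1) are each worse than P3 on at least one objective.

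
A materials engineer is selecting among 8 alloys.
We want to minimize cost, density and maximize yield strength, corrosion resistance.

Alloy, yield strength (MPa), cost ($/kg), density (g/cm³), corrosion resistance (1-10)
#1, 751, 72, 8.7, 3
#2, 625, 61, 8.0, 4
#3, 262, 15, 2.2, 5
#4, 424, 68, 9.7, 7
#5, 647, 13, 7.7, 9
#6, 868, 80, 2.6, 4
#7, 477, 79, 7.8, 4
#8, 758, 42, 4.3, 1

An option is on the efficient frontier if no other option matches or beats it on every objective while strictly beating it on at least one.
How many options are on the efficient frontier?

5

#1: not dominated.
#2: dominated by #5 (yield strength 647≥625, cost 13≤61, density 7.7≤8.0, corrosion resistance 9≥4).
#3: not dominated (best density).
#4: dominated by #5 (yield strength 647≥424, cost 13≤68, density 7.7≤9.7, corrosion resistance 9≥7).
#5: not dominated (best cost).
#6: not dominated (best yield strength).
#7: dominated by #5 (yield strength 647≥477, cost 13≤79, density 7.7≤7.8, corrosion resistance 9≥4).
#8: not dominated.
Pareto-optimal: #1, #3, #5, #6, #8 → 5.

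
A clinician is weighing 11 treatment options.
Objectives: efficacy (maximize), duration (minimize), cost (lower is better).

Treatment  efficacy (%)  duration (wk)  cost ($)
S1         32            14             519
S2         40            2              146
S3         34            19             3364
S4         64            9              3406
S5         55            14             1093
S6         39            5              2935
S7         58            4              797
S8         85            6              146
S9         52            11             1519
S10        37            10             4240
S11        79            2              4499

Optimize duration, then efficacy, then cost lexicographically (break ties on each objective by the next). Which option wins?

First minimize duration: best is 2, kept {S2, S11}.
Then maximize efficacy: best is 79, kept {S11}.

S11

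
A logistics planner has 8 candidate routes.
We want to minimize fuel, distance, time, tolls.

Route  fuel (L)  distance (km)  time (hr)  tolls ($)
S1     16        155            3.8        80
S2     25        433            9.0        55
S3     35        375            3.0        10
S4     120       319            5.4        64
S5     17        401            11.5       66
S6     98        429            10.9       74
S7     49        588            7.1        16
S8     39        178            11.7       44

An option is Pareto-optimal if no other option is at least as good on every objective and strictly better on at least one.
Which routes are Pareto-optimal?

S1: not dominated (best fuel).
S2: not dominated.
S3: not dominated (best time).
S4: not dominated.
S5: not dominated.
S6: dominated by S3 (fuel 35≤98, distance 375≤429, time 3.0≤10.9, tolls 10≤74).
S7: dominated by S3 (fuel 35≤49, distance 375≤588, time 3.0≤7.1, tolls 10≤16).
S8: not dominated.

S1, S2, S3, S4, S5, S8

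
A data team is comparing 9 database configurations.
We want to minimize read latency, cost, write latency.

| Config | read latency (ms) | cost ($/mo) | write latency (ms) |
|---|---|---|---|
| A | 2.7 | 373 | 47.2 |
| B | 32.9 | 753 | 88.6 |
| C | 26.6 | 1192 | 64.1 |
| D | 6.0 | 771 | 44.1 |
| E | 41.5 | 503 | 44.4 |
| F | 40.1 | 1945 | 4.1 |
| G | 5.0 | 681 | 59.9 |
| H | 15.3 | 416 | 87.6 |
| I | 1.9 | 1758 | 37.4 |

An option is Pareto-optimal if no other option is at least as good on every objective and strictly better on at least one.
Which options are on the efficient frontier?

A: not dominated (best cost).
B: dominated by A (read latency 2.7≤32.9, cost 373≤753, write latency 47.2≤88.6).
C: dominated by A (read latency 2.7≤26.6, cost 373≤1192, write latency 47.2≤64.1).
D: not dominated.
E: not dominated.
F: not dominated (best write latency).
G: dominated by A (read latency 2.7≤5.0, cost 373≤681, write latency 47.2≤59.9).
H: dominated by A (read latency 2.7≤15.3, cost 373≤416, write latency 47.2≤87.6).
I: not dominated (best read latency).

A, D, E, F, I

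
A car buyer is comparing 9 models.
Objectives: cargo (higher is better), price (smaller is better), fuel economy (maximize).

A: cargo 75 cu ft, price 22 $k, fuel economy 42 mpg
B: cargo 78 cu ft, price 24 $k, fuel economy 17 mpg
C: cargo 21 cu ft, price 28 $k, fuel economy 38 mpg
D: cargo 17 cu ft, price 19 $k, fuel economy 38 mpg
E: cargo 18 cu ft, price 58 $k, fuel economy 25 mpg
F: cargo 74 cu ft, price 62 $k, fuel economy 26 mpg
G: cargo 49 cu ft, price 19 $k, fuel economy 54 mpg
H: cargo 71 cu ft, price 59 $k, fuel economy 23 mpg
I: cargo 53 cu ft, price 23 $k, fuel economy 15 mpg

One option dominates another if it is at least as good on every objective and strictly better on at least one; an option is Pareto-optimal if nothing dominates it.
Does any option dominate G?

A: worse on price (22 vs 19).
B: worse on price (24 vs 19).
C: worse on cargo (21 vs 49).
D: worse on cargo (17 vs 49).
E: worse on cargo (18 vs 49).
F: worse on price (62 vs 19).
H: worse on price (59 vs 19).
I: worse on price (23 vs 19).
No option is at least as good as G on every objective and strictly better on one.

No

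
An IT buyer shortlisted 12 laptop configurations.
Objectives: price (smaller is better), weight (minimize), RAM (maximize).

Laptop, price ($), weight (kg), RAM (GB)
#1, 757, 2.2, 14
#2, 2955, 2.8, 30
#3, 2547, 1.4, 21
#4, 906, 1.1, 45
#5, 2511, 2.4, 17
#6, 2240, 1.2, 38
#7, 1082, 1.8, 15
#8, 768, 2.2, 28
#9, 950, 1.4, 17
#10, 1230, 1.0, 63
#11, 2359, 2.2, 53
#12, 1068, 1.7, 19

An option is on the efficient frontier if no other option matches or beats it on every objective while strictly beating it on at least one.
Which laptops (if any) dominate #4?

none

#1: worse on weight (2.2 vs 1.1).
#2: worse on price (2955 vs 906).
#3: worse on price (2547 vs 906).
#5: worse on price (2511 vs 906).
#6: worse on price (2240 vs 906).
#7: worse on price (1082 vs 906).
#8: worse on weight (2.2 vs 1.1).
#9: worse on price (950 vs 906).
#10: worse on price (1230 vs 906).
#11: worse on price (2359 vs 906).
#12: worse on price (1068 vs 906).
No option dominates #4.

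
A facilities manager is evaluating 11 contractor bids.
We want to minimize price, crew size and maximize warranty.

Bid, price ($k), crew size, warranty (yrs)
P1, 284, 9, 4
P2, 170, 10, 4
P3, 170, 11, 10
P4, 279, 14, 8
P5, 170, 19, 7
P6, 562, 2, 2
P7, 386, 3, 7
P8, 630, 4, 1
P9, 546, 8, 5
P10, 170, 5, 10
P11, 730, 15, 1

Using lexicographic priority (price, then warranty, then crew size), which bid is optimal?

First minimize price: best is 170, kept {P2, P3, P5, P10}.
Then maximize warranty: best is 10, kept {P3, P10}.
Then minimize crew size: best is 5, kept {P10}.

P10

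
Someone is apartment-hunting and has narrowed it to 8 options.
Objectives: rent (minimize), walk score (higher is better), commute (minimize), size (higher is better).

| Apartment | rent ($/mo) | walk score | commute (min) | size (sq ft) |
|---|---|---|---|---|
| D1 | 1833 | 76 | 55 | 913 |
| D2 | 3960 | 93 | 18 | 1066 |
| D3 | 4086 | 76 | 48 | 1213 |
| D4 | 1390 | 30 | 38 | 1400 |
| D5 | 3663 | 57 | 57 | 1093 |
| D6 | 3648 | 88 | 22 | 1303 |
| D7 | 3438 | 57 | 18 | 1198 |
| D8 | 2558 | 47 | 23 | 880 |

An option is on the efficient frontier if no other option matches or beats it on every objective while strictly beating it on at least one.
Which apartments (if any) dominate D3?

D6

D6: rent 3648≤4086, walk score 88≥76, commute 22≤48, size 1303≥1213 — dominates D3.
Others (D1, D2, D4, D5, D7, D8) are each worse than D3 on at least one objective.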